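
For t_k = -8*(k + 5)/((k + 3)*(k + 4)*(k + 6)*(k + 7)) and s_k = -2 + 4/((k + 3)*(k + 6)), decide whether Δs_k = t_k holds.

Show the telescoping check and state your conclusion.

s_(k+1) = -2 + 4/((k + 4)*(k + 7))
s_(k+1) − s_k = 8*(-k - 5)/(k**4 + 20*k**3 + 145*k**2 + 450*k + 504)
(s_(k+1) − s_k) − t_k = 0

Valid: the claim telescopes to t_k.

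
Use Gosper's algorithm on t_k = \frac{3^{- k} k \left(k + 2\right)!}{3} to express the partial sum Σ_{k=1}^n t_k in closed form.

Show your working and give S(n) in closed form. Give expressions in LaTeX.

S(n) = -2 + \frac{3^{- n} \left(n + 3\right)!}{3}

t_(k+1)/t_k = (k + 1)*(k + 3)/(3*k).
Normal form (A,B,C) = (k/3 + 1, 1, k).
Need (k/3 + 1)·f(k+1) − (1)·f(k) = k.
Degrees (1,0,1) ⇒ d ≤ 0.
Solving with deg f ≤ 0: f(k) = 3.
Certificate R = B(k−1)f/C = 3/k gives s_k = factorial(k + 2)/3**k.
Verify: k*factorial(k + 2)/(3*3**k) matches t_k.
Σ_(k=1)^n t_k = s_(n+1) − s_(1) = (3**(-n - 1)*factorial(n + 3)) − (2), i.e. -2 + factorial(n + 3)/(3*3**n).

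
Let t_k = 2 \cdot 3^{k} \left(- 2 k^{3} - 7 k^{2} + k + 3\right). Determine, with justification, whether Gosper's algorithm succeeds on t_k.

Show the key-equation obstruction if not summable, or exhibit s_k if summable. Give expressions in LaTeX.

Yes. s_k = 3^{k} \left(- 2 k^{3} + 2 k^{2} + 4 k - 3\right).

r(k) = 3*(2*k**3 + 13*k**2 + 19*k + 5)/(2*k**3 + 7*k**2 - k - 3) after simplifying.
A = 3, B = 1, C = k**3 + 7*k**2/2 - k/2 - 3/2.
Need (3)·f(k+1) − (1)·f(k) = k**3 + 7*k**2/2 - k/2 - 3/2.
d = 3 from the (0,0,3) case.
Solve for f: f(k) = (2*k**3 - 2*k**2 - 4*k + 3)/4 (degree 3 ≤ 3).
So s_k = (B(k−1)f/C)·t_k = ((2*k**3 - 2*k**2 - 4*k + 3)/(2*(2*k**3 + 7*k**2 - k - 3)))·t_k = 3**k*(-2*k**3 + 2*k**2 + 4*k - 3).
Check: Δs_k = 2*3**k*(-2*k**3 - 7*k**2 + k + 3). ✓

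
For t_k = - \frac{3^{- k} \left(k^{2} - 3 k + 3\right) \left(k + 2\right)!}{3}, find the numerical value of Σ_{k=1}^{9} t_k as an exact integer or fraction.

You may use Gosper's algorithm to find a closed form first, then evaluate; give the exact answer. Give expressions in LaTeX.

Σ = -3942886/81

t_(k+1)/t_k = -(k + 3)*(3*k - (k + 1)**2)/(3*k**2 - 9*k + 9).
Take A(k)=k/3 + 1, B(k)=1, C(k)=k**2 - 3*k + 3.
Need (k/3 + 1)·f(k+1) − (1)·f(k) = k**2 - 3*k + 3.
d = 1 from the (1,0,2) case.
Solving with deg f ≤ 1: f(k) = 3*(k - 4).
Get s_k = R·t_k = -(k - 4)*factorial(k + 2)/3**k with R(k) = B(k−1)f(k)/C(k) = 3*(k - 4)/(k**2 - 3*k + 3).
s_(k+1) − s_k = -(k**2 - 3*k + 3)*factorial(k + 2)/(3*3**k) = t_k.
Σ_(k=1)^(9) t_k = s_(10) − s_(1) = -3942400/81 − (6) = -3942886/81.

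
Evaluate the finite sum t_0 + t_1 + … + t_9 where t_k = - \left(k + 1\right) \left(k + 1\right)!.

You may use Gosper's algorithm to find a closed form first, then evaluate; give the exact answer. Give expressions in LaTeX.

t_(k+1)/t_k = (k + 2)**2/(k + 1).
Normal form (A,B,C) = (k + 2, 1, k + 1).
Need (k + 2)·f(k+1) − (1)·f(k) = k + 1.
Degrees (1,0,1) ⇒ d ≤ 0.
Coefficient equations give f(k) = 1.
R(k) = B(k−1)·f(k)/C(k) = 1/(k + 1); s_k = R·t_k = -factorial(k + 1).
Check: Δs_k = -(k + 1)*factorial(k + 1). ✓
Evaluate s at k=10 and k=0: -39916800 and -1; difference -39916799.

Σ = -39916799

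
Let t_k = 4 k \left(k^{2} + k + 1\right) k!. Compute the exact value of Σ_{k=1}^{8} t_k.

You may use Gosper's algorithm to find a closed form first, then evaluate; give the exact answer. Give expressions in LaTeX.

r(k) = (k + 1)**2*(k + (k + 1)**2 + 2)/(k*(k**2 + k + 1)) after simplifying.
Take A(k)=k + 1, B(k)=1, C(k)=k**3 + k**2 + k.
Solve (k + 1)·f(k+1) − (1)·f(k) = k**3 + k**2 + k.
Degrees (1,0,3) ⇒ d ≤ 2.
Solve for f: f(k) = k**2 - k - 1 (degree 2 ≤ 2).
So s_k = (B(k−1)f/C)·t_k = ((k**2 - k - 1)/(k*(k**2 + k + 1)))·t_k = 4*(k**2 - k - 1)*factorial(k).
Verify: 4*k*(k**2 + k + 1)*factorial(k) matches t_k.
Σ_(k=1)^(8) t_k = s_(9) − s_(1) = 103057920 − (-4) = 103057924.

Σ = 103057924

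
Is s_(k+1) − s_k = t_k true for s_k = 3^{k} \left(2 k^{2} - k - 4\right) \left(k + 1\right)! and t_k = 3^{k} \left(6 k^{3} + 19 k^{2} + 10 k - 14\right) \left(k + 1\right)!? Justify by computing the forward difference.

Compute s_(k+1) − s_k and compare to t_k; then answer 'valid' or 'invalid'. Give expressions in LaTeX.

valid; difference matches t_k

s_(k+1) = 3**(k + 1)*(2*k**2 + 3*k - 3)*factorial(k + 2)
s_(k+1) − s_k = 3**k*(6*k**3 + 19*k**2 + 10*k - 14)*factorial(k + 1)
(s_(k+1) − s_k) − t_k = 0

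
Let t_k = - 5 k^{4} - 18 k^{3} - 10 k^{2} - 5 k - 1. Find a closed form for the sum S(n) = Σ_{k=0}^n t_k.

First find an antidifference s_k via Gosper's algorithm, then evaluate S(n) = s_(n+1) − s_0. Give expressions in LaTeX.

Ratio r(k) = (5*k**4 + 38*k**3 + 94*k**2 + 99*k + 39)/(5*k**4 + 18*k**3 + 10*k**2 + 5*k + 1).
Normal form (A,B,C) = (1, 1, k**4 + 18*k**3/5 + 2*k**2 + k + 1/5).
f must satisfy (1)·f(k+1) − (1)·f(k) = k**4 + 18*k**3/5 + 2*k**2 + k + 1/5.
deg f ≤ 5 (via 0,0,4).
Solving with deg f ≤ 5: f(k) = k**2*(k**3 + 2*k**2 - 4*k + 2)/5.
Then R = B(k−1)f/C = k**2*(k**3 + 2*k**2 - 4*k + 2)/(5*k**4 + 18*k**3 + 10*k**2 + 5*k + 1), so s_k = R(k)·t_k = k**2*(-k**3 - 2*k**2 + 4*k - 2).
Check: Δs_k = -5*k**4 - 18*k**3 - 10*k**2 - 5*k - 1. ✓
Σ_(k=0)^n t_k = s_(n+1) − s_(0) = (-n**5 - 7*n**4 - 14*n**3 - 12*n**2 - 5*n - 1) − (0), i.e. -n**5 - 7*n**4 - 14*n**3 - 12*n**2 - 5*n - 1.

S(n) = - n^{5} - 7 n^{4} - 14 n^{3} - 12 n^{2} - 5 n - 1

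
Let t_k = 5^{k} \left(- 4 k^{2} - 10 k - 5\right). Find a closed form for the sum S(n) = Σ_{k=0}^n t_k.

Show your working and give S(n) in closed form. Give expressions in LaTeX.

Compute t_(k+1)/t_k: get 5*(4*k**2 + 18*k + 19)/(4*k**2 + 10*k + 5).
Take A(k)=5, B(k)=1, C(k)=k**2 + 5*k/2 + 5/4.
Solve (5)·f(k+1) − (1)·f(k) = k**2 + 5*k/2 + 5/4.
deg f ≤ 2 (via 0,0,2).
Match coefficients ⇒ f(k) = k**2/4.
Certificate R = B(k−1)f/C = k**2/(4*k**2 + 10*k + 5) gives s_k = -5**k*k**2.
Verify: 5**k*(k**2 - 5*(k + 1)**2) matches t_k.
Evaluate: s_(n+1) = 5**(n + 1)*(-n**2 - 2*n - 1); subtract s_(0) = 0 ⇒ S(n) = 5**(n + 1)*(-n**2 - 2*n - 1).

S(n) = 5^{n + 1} \left(- n^{2} - 2 n - 1\right)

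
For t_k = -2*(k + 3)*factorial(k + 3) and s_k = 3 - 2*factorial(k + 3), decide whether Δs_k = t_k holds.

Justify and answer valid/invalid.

valid; difference matches t_k

s_(k+1) = 3 - 2*factorial(k + 4)
s_(k+1) − s_k = -2*(k + 3)*factorial(k + 3)
(s_(k+1) − s_k) − t_k = 0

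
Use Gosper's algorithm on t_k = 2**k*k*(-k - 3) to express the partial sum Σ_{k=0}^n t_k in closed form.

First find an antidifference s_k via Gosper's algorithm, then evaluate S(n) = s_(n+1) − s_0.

S(n) = 2**(n + 1)*n*(-n - 1)

Compute t_(k+1)/t_k: get 2*(k + 1)*(k + 4)/(k*(k + 3)).
So A=2 and B=1, with C=k**2 + 3*k.
f must satisfy (2)·f(k+1) − (1)·f(k) = k**2 + 3*k.
deg f ≤ 2 (via 0,0,2).
Solving with deg f ≤ 2: f(k) = k*(k - 1).
Certificate R = B(k−1)f/C = (k - 1)/(k + 3) gives s_k = 2**k*k*(1 - k).
Δs = 2**k*k*(-k - 3), as required.
Evaluate: s_(n+1) = 2**(n + 1)*n*(-n - 1); subtract s_(0) = 0 ⇒ S(n) = 2**(n + 1)*n*(-n - 1).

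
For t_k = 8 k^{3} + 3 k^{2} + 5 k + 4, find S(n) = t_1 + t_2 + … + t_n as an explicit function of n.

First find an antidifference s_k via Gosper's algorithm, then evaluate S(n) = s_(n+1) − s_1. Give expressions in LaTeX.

The ratio is (8*k**3 + 27*k**2 + 35*k + 20)/(8*k**3 + 3*k**2 + 5*k + 4).
Factor: A=1; B=1; C=k**3 + 3*k**2/8 + 5*k/8 + 1/2.
Solve (1)·f(k+1) − (1)·f(k) = k**3 + 3*k**2/8 + 5*k/8 + 1/2.
Degrees (0,0,3) ⇒ d ≤ 4.
Solving with deg f ≤ 4: f(k) = k*(2*k**3 - 3*k**2 + 3*k + 2)/8.
Then R = B(k−1)f/C = k*(2*k**3 - 3*k**2 + 3*k + 2)/(8*k**3 + 3*k**2 + 5*k + 4), so s_k = R(k)·t_k = k*(2*k**3 - 3*k**2 + 3*k + 2).
Δs = 8*k**3 + 3*k**2 + 5*k + 4, as required.
Σ_(k=1)^n t_k = s_(n+1) − s_(1) = (2*n**4 + 5*n**3 + 6*n**2 + 7*n + 4) − (4), i.e. n*(2*n**3 + 5*n**2 + 6*n + 7).

S(n) = n \left(2 n^{3} + 5 n^{2} + 6 n + 7\right)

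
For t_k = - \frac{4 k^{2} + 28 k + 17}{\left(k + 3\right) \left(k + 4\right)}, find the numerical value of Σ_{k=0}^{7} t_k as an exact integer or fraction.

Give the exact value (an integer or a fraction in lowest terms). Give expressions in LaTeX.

Σ = -808/33

Ratio r(k) = (k + 3)*(28*k + 4*(k + 1)**2 + 45)/((k + 5)*(4*k**2 + 28*k + 17)).
So A=k + 3 and B=k + 5, with C=k**2 + 7*k + 17/4.
Set up (k + 3)·f(k+1) − (k + 4)·f(k) − (k**2 + 7*k + 17/4) = 0.
Degrees (1,1,2) ⇒ d ≤ 2.
A polynomial solution: f(k) = k*(12*k + 5)/12.
R(k) = B(k−1)·f(k)/C(k) = k*(k + 4)*(12*k + 5)/(3*(4*k**2 + 28*k + 17)); s_k = R·t_k = k*(-12*k - 5)/(3*(k + 3)).
s_(k+1) − s_k = (-4*k**2 - 28*k - 17)/(k**2 + 7*k + 12) = t_k.
Telescoping: Σ = s_(8) − s_(0) = -808/33 − (0) = -808/33.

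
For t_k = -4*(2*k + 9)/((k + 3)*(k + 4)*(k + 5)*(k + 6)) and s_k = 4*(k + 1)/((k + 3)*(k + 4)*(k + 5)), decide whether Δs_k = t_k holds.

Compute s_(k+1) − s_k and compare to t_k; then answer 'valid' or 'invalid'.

s_(k+1) = 4*(k + 2)/((k + 4)*(k + 5)*(k + 6))
s_(k+1) − s_k = -8*k/(k**4 + 18*k**3 + 119*k**2 + 342*k + 360)
(s_(k+1) − s_k) − t_k = 36/(k**4 + 18*k**3 + 119*k**2 + 342*k + 360)

Invalid: residual 36/(k**4 + 18*k**3 + 119*k**2 + 342*k + 360) ≠ 0.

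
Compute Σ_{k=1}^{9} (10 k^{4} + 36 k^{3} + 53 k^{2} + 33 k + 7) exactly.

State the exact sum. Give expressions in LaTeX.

Σ = 242883

The ratio is (10*k**4 + 76*k**3 + 221*k**2 + 287*k + 139)/(10*k**4 + 36*k**3 + 53*k**2 + 33*k + 7).
Factor: A=1; B=1; C=k**4 + 18*k**3/5 + 53*k**2/10 + 33*k/10 + 7/10.
f must satisfy (1)·f(k+1) − (1)·f(k) = k**4 + 18*k**3/5 + 53*k**2/10 + 33*k/10 + 7/10.
From deg A=0, deg B=0, deg C=4: d=5.
Solve for f: f(k) = k*(2*k**4 + 4*k**3 + 3*k**2 - k - 1)/10 (degree 5 ≤ 5).
Then R = B(k−1)f/C = k*(2*k**4 + 4*k**3 + 3*k**2 - k - 1)/(10*k**4 + 36*k**3 + 53*k**2 + 33*k + 7), so s_k = R(k)·t_k = k*(2*k**4 + 4*k**3 + 3*k**2 - k - 1).
Δs = 10*k**4 + 36*k**3 + 53*k**2 + 33*k + 7, as required.
Evaluate s at k=10 and k=1: 242890 and 7; difference 242883.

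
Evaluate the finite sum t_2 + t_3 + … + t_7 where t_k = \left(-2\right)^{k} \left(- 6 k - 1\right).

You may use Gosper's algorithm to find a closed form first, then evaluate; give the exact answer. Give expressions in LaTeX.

t_(k+1)/t_k = 2*(-6*k - 7)/(6*k + 1).
Take A(k)=-2, B(k)=1, C(k)=k + 1/6.
Key eq: (-2)·f(k+1) = (1)·f(k) + (k + 1/6).
From deg A=0, deg B=0, deg C=1: d=1.
Solve for f: f(k) = -(2*k - 1)/6 (degree 1 ≤ 1).
Get s_k = R·t_k = (-2)**k*(2*k - 1) with R(k) = B(k−1)f(k)/C(k) = -(2*k - 1)/(6*k + 1).
Δs = (-2)**k*(-6*k - 1), as required.
Sum = s_(8) − s_(2); s_(8) = 3840, s_(2) = 12 ⇒ 3828.

Σ = 3828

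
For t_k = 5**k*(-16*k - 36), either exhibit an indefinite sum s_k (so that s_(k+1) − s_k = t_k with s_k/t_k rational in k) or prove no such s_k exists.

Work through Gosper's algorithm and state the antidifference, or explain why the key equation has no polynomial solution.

Step 1: r(k) = 5*(4*k + 13)/(4*k + 9).
So A=5 and B=1, with C=k + 9/4.
Need (5)·f(k+1) − (1)·f(k) = k + 9/4.
Bound: deg f ≤ 1.
Solving with deg f ≤ 1: f(k) = (k + 1)/4.
Then R = B(k−1)f/C = (k + 1)/(4*k + 9), so s_k = R(k)·t_k = -4*5**k*(k + 1).
s_(k+1) − s_k = 5**k*(-16*k - 36) = t_k.

s_k = -4*5**k*(k + 1)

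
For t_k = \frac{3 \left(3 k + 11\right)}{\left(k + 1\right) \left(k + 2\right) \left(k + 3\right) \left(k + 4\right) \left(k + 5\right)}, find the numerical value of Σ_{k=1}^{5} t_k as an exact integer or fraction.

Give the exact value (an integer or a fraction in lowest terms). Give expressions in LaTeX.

Compute t_(k+1)/t_k: get (k + 1)*(3*k + 14)/((k + 6)*(3*k + 11)).
Factor: A=k + 1; B=k + 6; C=k + 11/3.
Need (k + 1)·f(k+1) − (k + 5)·f(k) = k + 11/3.
d = 4 from the (1,1,1) case.
A polynomial solution: f(k) = k*(k + 3)*(k**2 + 7*k + 14)/24.
R(k) = B(k−1)·f(k)/C(k) = k*(k + 3)*(k + 5)*(k**2 + 7*k + 14)/(8*(3*k + 11)); s_k = R·t_k = 3*k*(k**2 + 7*k + 14)/(8*(k**3 + 7*k**2 + 14*k + 8)).
Check: Δs_k = 3*(3*k + 11)/(k**5 + 15*k**4 + 85*k**3 + 225*k**2 + 274*k + 120). ✓
Σ_(k=1)^(5) t_k = s_(6) − s_(1) = 207/560 − (11/40) = 53/560.

Σ = 53/560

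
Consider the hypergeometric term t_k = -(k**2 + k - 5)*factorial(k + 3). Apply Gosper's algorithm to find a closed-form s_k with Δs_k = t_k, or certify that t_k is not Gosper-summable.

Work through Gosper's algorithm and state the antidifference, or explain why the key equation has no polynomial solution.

s_k = -(k - 3)*factorial(k + 3)

r(k) = (k + 4)*(k + (k + 1)**2 - 4)/(k**2 + k - 5) after simplifying.
Factor: A=k + 4; B=1; C=k**2 + k - 5.
Set up (k + 4)·f(k+1) − (1)·f(k) − (k**2 + k - 5) = 0.
d = 1 from the (1,0,2) case.
A polynomial solution: f(k) = k - 3.
Get s_k = R·t_k = -(k - 3)*factorial(k + 3) with R(k) = B(k−1)f(k)/C(k) = (k - 3)/(k**2 + k - 5).
s_(k+1) − s_k = -(k**2 + k - 5)*factorial(k + 3) = t_k.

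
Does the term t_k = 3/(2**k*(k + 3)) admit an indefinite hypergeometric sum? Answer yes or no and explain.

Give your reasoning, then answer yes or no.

No; the degree bound rules out any f.

r(k) = (k + 3)/(2*(k + 4)) after simplifying.
Normal form (A,B,C) = (k/2 + 3/2, k + 4, 1).
Key eq: (k/2 + 3/2)·f(k+1) = (k + 3)·f(k) + (1).
Degrees (1,1,0) ⇒ d ≤ -1.
Negative degree bound (-1): no f exists, t_k not Gosper-summable.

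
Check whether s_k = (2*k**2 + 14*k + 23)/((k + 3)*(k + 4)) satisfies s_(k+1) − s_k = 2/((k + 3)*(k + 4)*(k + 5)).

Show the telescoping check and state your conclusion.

Valid: the claim telescopes to t_k.

s_(k+1) = (14*k + 2*(k + 1)**2 + 37)/((k + 4)*(k + 5))
s_(k+1) − s_k = 2/(k**3 + 12*k**2 + 47*k + 60)
(s_(k+1) − s_k) − t_k = 0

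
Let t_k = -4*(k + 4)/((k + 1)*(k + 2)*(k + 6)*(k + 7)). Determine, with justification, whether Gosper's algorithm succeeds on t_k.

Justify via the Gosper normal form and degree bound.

Yes. s_k = k*(-k - 7)/(3*(k**2 + 7*k + 6)).

Ratio r(k) = (k + 1)*(k + 5)*(k + 6)/((k + 3)*(k + 4)*(k + 8)).
Gosper form: A/B · C(k+1)/C(k) with A=k + 1, B=k + 8, C=k**4 + 16*k**3 + 95*k**2 + 248*k + 240.
Solve (k + 1)·f(k+1) − (k + 7)·f(k) = k**4 + 16*k**3 + 95*k**2 + 248*k + 240.
From deg A=1, deg B=1, deg C=4: d=6.
Solving with deg f ≤ 6: f(k) = k*(k + 2)*(k + 3)*(k + 4)*(k + 5)*(k + 7)/12.
Get s_k = R·t_k = k*(-k - 7)/(3*(k**2 + 7*k + 6)) with R(k) = B(k−1)f(k)/C(k) = k*(k + 2)*(k + 7)**2/(12*(k + 4)).
Check: Δs_k = 4*(-k - 4)/(k**4 + 16*k**3 + 83*k**2 + 152*k + 84). ✓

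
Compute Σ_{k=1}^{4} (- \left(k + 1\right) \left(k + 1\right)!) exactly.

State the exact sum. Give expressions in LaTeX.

Σ = -718

t_(k+1)/t_k = (k + 2)**2/(k + 1).
A = k + 2, B = 1, C = k + 1.
Set up (k + 2)·f(k+1) − (1)·f(k) − (k + 1) = 0.
d = 0 from the (1,0,1) case.
Solve for f: f(k) = 1 (degree 0 ≤ 0).
So s_k = (B(k−1)f/C)·t_k = (1/(k + 1))·t_k = -factorial(k + 1).
Verify: -(k + 1)*factorial(k + 1) matches t_k.
Telescoping: Σ = s_(5) − s_(1) = -720 − (-2) = -718.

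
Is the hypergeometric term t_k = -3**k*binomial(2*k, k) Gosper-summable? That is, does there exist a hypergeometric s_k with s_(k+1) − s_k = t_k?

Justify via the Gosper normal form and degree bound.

No — negative degree bound, so no certificate f.

r(k) = 6*(2*k + 1)/(k + 1) after simplifying.
Take A(k)=12*k + 6, B(k)=k + 1, C(k)=1.
Set up (12*k + 6)·f(k+1) − (k)·f(k) − (1) = 0.
d = -1 from the (1,1,0) case.
deg f ≤ -1 is impossible — no certificate.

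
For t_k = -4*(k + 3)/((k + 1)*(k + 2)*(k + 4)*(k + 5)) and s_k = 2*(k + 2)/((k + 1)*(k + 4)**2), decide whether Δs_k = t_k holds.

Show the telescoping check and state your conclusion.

s_(k+1) = 2*(k + 3)/((k + 2)*(k + 5)**2)
s_(k+1) − s_k = 2*((k + 1)*(k + 3)*(k + 4)**2 - (k + 2)**2*(k + 5)**2)/((k + 1)*(k + 2)*(k + 4)**2*(k + 5)**2)
(s_(k+1) − s_k) − t_k = 4*(3*k**2 + 21*k + 34)/(k**6 + 21*k**5 + 177*k**4 + 759*k**3 + 1722*k**2 + 1920*k + 800)

Invalid: residual 4*(3*k**2 + 21*k + 34)/(k**6 + 21*k**5 + 177*k**4 + 759*k**3 + 1722*k**2 + 1920*k + 800) ≠ 0.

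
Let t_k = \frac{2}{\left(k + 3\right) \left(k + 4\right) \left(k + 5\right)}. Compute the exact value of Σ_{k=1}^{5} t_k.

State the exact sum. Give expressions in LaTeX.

Σ = 7/180

The ratio is (k + 3)/(k + 6).
Normal form (A,B,C) = (k + 3, k + 6, 1).
Key eq: (k + 3)·f(k+1) = (k + 5)·f(k) + (1).
d = 2 from the (1,1,0) case.
A polynomial solution: f(k) = k*(k + 7)/24.
Then R = B(k−1)f/C = k*(k + 5)*(k + 7)/24, so s_k = R(k)·t_k = k*(k + 7)/(12*(k + 3)*(k + 4)).
Verify: 2/(k**3 + 12*k**2 + 47*k + 60) matches t_k.
Sum = s_(6) − s_(1); s_(6) = 13/180, s_(1) = 1/30 ⇒ 7/180.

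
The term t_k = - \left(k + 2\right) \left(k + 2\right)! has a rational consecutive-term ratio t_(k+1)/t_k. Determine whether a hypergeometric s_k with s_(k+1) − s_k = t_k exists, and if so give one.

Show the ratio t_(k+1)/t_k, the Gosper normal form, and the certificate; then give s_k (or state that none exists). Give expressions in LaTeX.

Ratio r(k) = (k + 3)**2/(k + 2).
Gosper form: A/B · C(k+1)/C(k) with A=k + 3, B=1, C=k + 2.
Need (k + 3)·f(k+1) − (1)·f(k) = k + 2.
Bound: deg f ≤ 0.
Solving with deg f ≤ 0: f(k) = 1.
R(k) = B(k−1)·f(k)/C(k) = 1/(k + 2); s_k = R·t_k = -factorial(k + 2).
s_(k+1) − s_k = -(k + 2)*factorial(k + 2) = t_k.

s_k = - \left(k + 2\right)!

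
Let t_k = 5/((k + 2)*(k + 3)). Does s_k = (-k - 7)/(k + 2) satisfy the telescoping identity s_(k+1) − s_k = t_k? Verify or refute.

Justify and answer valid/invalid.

s_(k+1) = (-k - 8)/(k + 3)
s_(k+1) − s_k = 5/(k**2 + 5*k + 6)
(s_(k+1) − s_k) − t_k = 0

Valid — Δs_k = t_k.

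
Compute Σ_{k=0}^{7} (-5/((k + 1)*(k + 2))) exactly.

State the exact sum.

Σ = -40/9

r(k) = (k + 1)/(k + 3) after simplifying.
Take A(k)=k + 1, B(k)=k + 3, C(k)=1.
Set up (k + 1)·f(k+1) − (k + 2)·f(k) − (1) = 0.
d = 1 from the (1,1,0) case.
Solving with deg f ≤ 1: f(k) = k.
Then R = B(k−1)f/C = k*(k + 2), so s_k = R(k)·t_k = -5*k/(k + 1).
Δs = -5/(k**2 + 3*k + 2), as required.
Telescoping: Σ = s_(8) − s_(0) = -40/9 − (0) = -40/9.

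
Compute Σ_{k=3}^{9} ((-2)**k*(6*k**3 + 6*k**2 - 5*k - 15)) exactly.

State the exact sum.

Σ = -1809600

r(k) = 2*(-6*k**3 - 24*k**2 - 25*k + 8)/(6*k**3 + 6*k**2 - 5*k - 15) after simplifying.
So A=-2 and B=1, with C=k**3 + k**2 - 5*k/6 - 5/2.
Need (-2)·f(k+1) − (1)·f(k) = k**3 + k**2 - 5*k/6 - 5/2.
Degrees (0,0,3) ⇒ d ≤ 3.
Solving with deg f ≤ 3: f(k) = -(2*k**3 - 2*k**2 - 3*k - 3)/6.
So s_k = (B(k−1)f/C)·t_k = (-(2*k**3 - 2*k**2 - 3*k - 3)/(6*k**3 + 6*k**2 - 5*k - 15))·t_k = (-2)**k*(-2*k**3 + 2*k**2 + 3*k + 3).
Check: Δs_k = (-2)**k*(6*k**3 + 6*k**2 - 5*k - 15). ✓
Sum = s_(10) − s_(3); s_(10) = -1809408, s_(3) = 192 ⇒ -1809600.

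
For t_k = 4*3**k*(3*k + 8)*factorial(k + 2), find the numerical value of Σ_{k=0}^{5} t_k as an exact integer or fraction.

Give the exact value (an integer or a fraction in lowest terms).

The ratio is 3*(k + 3)*(3*k + 11)/(3*k + 8).
Take A(k)=3*k + 9, B(k)=1, C(k)=k + 8/3.
Need (3*k + 9)·f(k+1) − (1)·f(k) = k + 8/3.
Bound: deg f ≤ 0.
Match coefficients ⇒ f(k) = 1/3.
So s_k = (B(k−1)f/C)·t_k = (1/(3*k + 8))·t_k = 4*3**k*factorial(k + 2).
Δs = 4*3**k*(3*k + 8)*factorial(k + 2), as required.
Evaluate s at k=6 and k=0: 117573120 and 8; difference 117573112.

Σ = 117573112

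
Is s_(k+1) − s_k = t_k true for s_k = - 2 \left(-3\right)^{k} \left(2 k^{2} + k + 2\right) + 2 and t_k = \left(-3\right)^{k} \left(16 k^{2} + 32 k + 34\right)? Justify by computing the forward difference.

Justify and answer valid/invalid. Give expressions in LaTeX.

s_(k+1) = 6*(-3)**k*(k + 2*(k + 1)**2 + 3) + 2
s_(k+1) − s_k = (-3)**k*(16*k**2 + 32*k + 34)
(s_(k+1) − s_k) − t_k = 0

Valid: the claim telescopes to t_k.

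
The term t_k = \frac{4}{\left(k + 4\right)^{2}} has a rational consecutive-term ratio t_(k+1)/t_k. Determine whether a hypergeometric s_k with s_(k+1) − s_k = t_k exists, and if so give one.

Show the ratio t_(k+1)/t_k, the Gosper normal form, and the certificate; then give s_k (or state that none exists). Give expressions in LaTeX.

none — t_k is not Gosper-summable

Step 1: r(k) = (k + 4)**2/(k + 5)**2.
Factor: A=k**2 + 8*k + 16; B=k**2 + 10*k + 25; C=1.
Solve (k**2 + 8*k + 16)·f(k+1) − (k**2 + 8*k + 16)·f(k) = 1.
d = 0 from the (2,2,0) case.
Generic f = c0 gives residual -1; -1 = 0 cannot hold, so t_k is not Gosper-summable.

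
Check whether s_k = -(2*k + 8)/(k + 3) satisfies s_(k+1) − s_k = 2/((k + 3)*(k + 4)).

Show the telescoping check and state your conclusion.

s_(k+1) = 2*(-k - 5)/(k + 4)
s_(k+1) − s_k = 2/(k**2 + 7*k + 12)
(s_(k+1) − s_k) − t_k = 0

valid (s_(k+1) − s_k reduces to t_k)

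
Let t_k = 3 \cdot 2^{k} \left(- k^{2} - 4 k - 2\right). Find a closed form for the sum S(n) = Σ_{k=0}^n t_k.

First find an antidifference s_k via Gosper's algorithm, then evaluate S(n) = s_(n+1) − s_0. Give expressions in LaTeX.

r(k) = 2*(k**2 + 6*k + 7)/(k**2 + 4*k + 2) after simplifying.
A = 2, B = 1, C = k**2 + 4*k + 2.
Set up (2)·f(k+1) − (1)·f(k) − (k**2 + 4*k + 2) = 0.
deg f ≤ 2 (via 0,0,2).
Coefficient equations give f(k) = k**2.
Then R = B(k−1)f/C = k**2/(k**2 + 4*k + 2), so s_k = R(k)·t_k = -3*2**k*k**2.
Δs = 3*2**k*(k**2 - 2*(k + 1)**2), as required.
s_(n+1) = 6*2**n*(-n**2 - 2*n - 1) and s_(0) = 0, so S(n) = 6*2**n*(-n**2 - 2*n - 1).

S(n) = 6 \cdot 2^{n} \left(- n^{2} - 2 n - 1\right)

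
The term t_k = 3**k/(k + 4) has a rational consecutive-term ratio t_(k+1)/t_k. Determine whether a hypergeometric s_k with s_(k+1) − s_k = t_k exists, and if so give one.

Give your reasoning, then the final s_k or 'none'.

Compute t_(k+1)/t_k: get 3*(k + 4)/(k + 5).
Normal form (A,B,C) = (3*k + 12, k + 5, 1).
Key eq: (3*k + 12)·f(k+1) = (k + 4)·f(k) + (1).
From deg A=1, deg B=1, deg C=0: d=-1.
Bound -1 < 0, so the key equation has no polynomial solution.

none — t_k is not Gosper-summable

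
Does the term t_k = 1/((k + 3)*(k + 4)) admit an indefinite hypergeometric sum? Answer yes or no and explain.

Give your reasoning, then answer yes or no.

Step 1: r(k) = (k + 3)/(k + 5).
Gosper form: A/B · C(k+1)/C(k) with A=k + 3, B=k + 5, C=1.
Need (k + 3)·f(k+1) − (k + 4)·f(k) = 1.
deg f ≤ 1 (via 1,1,0).
Match coefficients ⇒ f(k) = k/3.
Then R = B(k−1)f/C = k*(k + 4)/3, so s_k = R(k)·t_k = k/(3*(k + 3)).
Verify: 1/(k**2 + 7*k + 12) matches t_k.

Yes. s_k = k/(3*(k + 3)).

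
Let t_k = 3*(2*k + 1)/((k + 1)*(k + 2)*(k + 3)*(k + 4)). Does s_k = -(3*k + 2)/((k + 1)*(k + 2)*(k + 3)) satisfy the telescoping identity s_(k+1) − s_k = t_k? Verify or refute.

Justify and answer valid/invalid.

Valid: the claim telescopes to t_k.

s_(k+1) = (-3*k - 5)/((k + 2)*(k + 3)*(k + 4))
s_(k+1) − s_k = 3*(2*k + 1)/(k**4 + 10*k**3 + 35*k**2 + 50*k + 24)
(s_(k+1) − s_k) − t_k = 0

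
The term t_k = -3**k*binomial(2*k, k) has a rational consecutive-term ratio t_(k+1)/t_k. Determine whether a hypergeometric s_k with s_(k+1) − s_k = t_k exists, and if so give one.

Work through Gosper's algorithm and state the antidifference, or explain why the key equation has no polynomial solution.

t_(k+1)/t_k = 6*(2*k + 1)/(k + 1).
So A=12*k + 6 and B=k + 1, with C=1.
Key eq: (12*k + 6)·f(k+1) = (k)·f(k) + (1).
From deg A=1, deg B=1, deg C=0: d=-1.
Negative degree bound (-1): no f exists, t_k not Gosper-summable.

none — t_k is not Gosper-summable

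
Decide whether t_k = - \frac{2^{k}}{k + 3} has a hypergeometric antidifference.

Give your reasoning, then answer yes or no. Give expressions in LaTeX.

Ratio r(k) = 2*(k + 3)/(k + 4).
A = 2*k + 6, B = k + 4, C = 1.
Set up (2*k + 6)·f(k+1) − (k + 3)·f(k) − (1) = 0.
d = -1 from the (1,1,0) case.
Negative degree bound (-1): no f exists, t_k not Gosper-summable.

No; the degree bound rules out any f.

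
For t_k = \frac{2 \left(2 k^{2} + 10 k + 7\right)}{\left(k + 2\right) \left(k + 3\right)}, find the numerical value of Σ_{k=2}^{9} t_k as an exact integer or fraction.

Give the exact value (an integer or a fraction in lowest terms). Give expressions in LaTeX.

Σ = 91/3

Ratio r(k) = (k + 2)*(10*k + 2*(k + 1)**2 + 17)/((k + 4)*(2*k**2 + 10*k + 7)).
Normal form (A,B,C) = (k + 2, k + 4, k**2 + 5*k + 7/2).
f must satisfy (k + 2)·f(k+1) − (k + 3)·f(k) = k**2 + 5*k + 7/2.
d = 2 from the (1,1,2) case.
Solve for f: f(k) = k*(4*k + 3)/4 (degree 2 ≤ 2).
Certificate R = B(k−1)f/C = k*(k + 3)*(4*k + 3)/(2*(2*k**2 + 10*k + 7)) gives s_k = k*(4*k + 3)/(k + 2).
Check: Δs_k = 2*(2*k**2 + 10*k + 7)/(k**2 + 5*k + 6). ✓
Evaluate s at k=10 and k=2: 215/6 and 11/2; difference 91/3.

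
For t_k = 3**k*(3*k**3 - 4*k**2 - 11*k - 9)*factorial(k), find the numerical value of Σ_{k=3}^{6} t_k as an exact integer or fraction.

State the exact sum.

r(k) = 3*(3*k**4 + 8*k**3 - 5*k**2 - 31*k - 21)/(3*k**3 - 4*k**2 - 11*k - 9) after simplifying.
So A=3*k + 3 and B=1, with C=k**3 - 4*k**2/3 - 11*k/3 - 3.
Solve (3*k + 3)·f(k+1) − (1)·f(k) = k**3 - 4*k**2/3 - 11*k/3 - 3.
Degrees (1,0,3) ⇒ d ≤ 2.
Solve for f: f(k) = k*(k - 4)/3 (degree 2 ≤ 2).
Then R = B(k−1)f/C = k*(k - 4)/(3*k**3 - 4*k**2 - 11*k - 9), so s_k = R(k)·t_k = 3**k*k*(k - 4)*factorial(k).
Verify: 3**k*(3*k**3 - 4*k**2 - 11*k - 9)*factorial(k) matches t_k.
Evaluate s at k=7 and k=3: 231472080 and -486; difference 231472566.

Σ = 231472566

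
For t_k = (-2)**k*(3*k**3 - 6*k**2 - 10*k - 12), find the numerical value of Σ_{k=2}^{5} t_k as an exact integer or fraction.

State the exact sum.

Σ = -4520

t_(k+1)/t_k = 2*(-3*k**3 - 3*k**2 + 13*k + 25)/(3*k**3 - 6*k**2 - 10*k - 12).
Gosper form: A/B · C(k+1)/C(k) with A=-2, B=1, C=k**3 - 2*k**2 - 10*k/3 - 4.
Key eq: (-2)·f(k+1) = (1)·f(k) + (k**3 - 2*k**2 - 10*k/3 - 4).
Bound: deg f ≤ 3.
Match coefficients ⇒ f(k) = -(k**3 - 4*k**2 - 2)/3.
Then R = B(k−1)f/C = -(k**3 - 4*k**2 - 2)/(3*k**3 - 6*k**2 - 10*k - 12), so s_k = R(k)·t_k = (-2)**k*(-k**3 + 4*k**2 + 2).
Δs = (-2)**k*(3*k**3 - 6*k**2 - 10*k - 12), as required.
Telescoping: Σ = s_(6) − s_(2) = -4480 − (40) = -4520.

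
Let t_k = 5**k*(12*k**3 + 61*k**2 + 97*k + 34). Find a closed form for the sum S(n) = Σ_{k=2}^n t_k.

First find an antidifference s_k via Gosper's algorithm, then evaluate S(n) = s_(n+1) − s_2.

t_(k+1)/t_k = 5*(12*k**3 + 97*k**2 + 255*k + 204)/(12*k**3 + 61*k**2 + 97*k + 34).
Take A(k)=5, B(k)=1, C(k)=k**3 + 61*k**2/12 + 97*k/12 + 17/6.
f must satisfy (5)·f(k+1) − (1)·f(k) = k**3 + 61*k**2/12 + 97*k/12 + 17/6.
From deg A=0, deg B=0, deg C=3: d=3.
Solve for f: f(k) = (3*k**3 + 4*k**2 + 3*k - 4)/12 (degree 3 ≤ 3).
Get s_k = R·t_k = 5**k*(3*k**3 + 4*k**2 + 3*k - 4) with R(k) = B(k−1)f(k)/C(k) = (3*k**3 + 4*k**2 + 3*k - 4)/(12*k**3 + 61*k**2 + 97*k + 34).
Verify: 5**k*(12*k**3 + 61*k**2 + 97*k + 34) matches t_k.
Evaluate: s_(n+1) = 5**(n + 1)*(3*n**3 + 13*n**2 + 20*n + 6); subtract s_(2) = 1050 ⇒ S(n) = 15*5**n*n**3 + 65*5**n*n**2 + 100*5**n*n + 30*5**n - 1050.

S(n) = 15*5**n*n**3 + 65*5**n*n**2 + 100*5**n*n + 30*5**n - 1050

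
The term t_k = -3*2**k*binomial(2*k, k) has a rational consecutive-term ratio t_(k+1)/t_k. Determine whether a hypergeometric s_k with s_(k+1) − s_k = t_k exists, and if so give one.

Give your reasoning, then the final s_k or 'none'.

Step 1: r(k) = 4*(2*k + 1)/(k + 1).
Factor: A=8*k + 4; B=k + 1; C=1.
Set up (8*k + 4)·f(k+1) − (k)·f(k) − (1) = 0.
Degrees (1,1,0) ⇒ d ≤ -1.
Bound -1 < 0, so the key equation has no polynomial solution.

no hypergeometric antidifference exists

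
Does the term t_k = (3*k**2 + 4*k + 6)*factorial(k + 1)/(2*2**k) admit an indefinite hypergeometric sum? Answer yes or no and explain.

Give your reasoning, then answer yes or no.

Yes. s_k = (3*k + 1)*factorial(k + 1)/2**k.

Compute t_(k+1)/t_k: get (k + 2)*(4*k + 3*(k + 1)**2 + 10)/(2*(3*k**2 + 4*k + 6)).
So A=k/2 + 1 and B=1, with C=k**2 + 4*k/3 + 2.
Key eq: (k/2 + 1)·f(k+1) = (1)·f(k) + (k**2 + 4*k/3 + 2).
Bound: deg f ≤ 1.
Match coefficients ⇒ f(k) = 2*(3*k + 1)/3.
So s_k = (B(k−1)f/C)·t_k = (2*(3*k + 1)/(3*k**2 + 4*k + 6))·t_k = (3*k + 1)*factorial(k + 1)/2**k.
Δs = (3*k**2 + 4*k + 6)*factorial(k + 1)/(2*2**k), as required.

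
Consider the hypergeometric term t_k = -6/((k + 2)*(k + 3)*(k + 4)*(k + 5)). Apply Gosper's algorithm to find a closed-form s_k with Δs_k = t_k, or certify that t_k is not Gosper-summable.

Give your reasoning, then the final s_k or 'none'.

s_k = k*(-k**2 - 9*k - 26)/(12*(k + 2)*(k + 3)*(k + 4))

The ratio is (k + 2)/(k + 6).
Gosper form: A/B · C(k+1)/C(k) with A=k + 2, B=k + 6, C=1.
Set up (k + 2)·f(k+1) − (k + 5)·f(k) − (1) = 0.
deg f ≤ 3 (via 1,1,0).
Solve for f: f(k) = k*(k**2 + 9*k + 26)/72 (degree 3 ≤ 3).
R(k) = B(k−1)·f(k)/C(k) = k*(k + 5)*(k**2 + 9*k + 26)/72; s_k = R·t_k = k*(-k**2 - 9*k - 26)/(12*(k + 2)*(k + 3)*(k + 4)).
Verify: -6/(k**4 + 14*k**3 + 71*k**2 + 154*k + 120) matches t_k.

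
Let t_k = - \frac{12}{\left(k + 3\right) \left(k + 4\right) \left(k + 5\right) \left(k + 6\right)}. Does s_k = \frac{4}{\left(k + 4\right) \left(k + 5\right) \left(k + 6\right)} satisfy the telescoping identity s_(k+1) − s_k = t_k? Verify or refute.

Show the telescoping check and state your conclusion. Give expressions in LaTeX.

Invalid: residual \frac{48}{k^{5} + 25 k^{4} + 245 k^{3} + 1175 k^{2} + 2754 k + 2520} ≠ 0.

s_(k+1) = 4/((k + 5)*(k + 6)*(k + 7))
s_(k+1) − s_k = -12/((k + 4)*(k + 5)*(k + 6)*(k + 7))
(s_(k+1) − s_k) − t_k = 48/((k + 3)*(k + 4)*(k + 5)*(k + 6)*(k + 7))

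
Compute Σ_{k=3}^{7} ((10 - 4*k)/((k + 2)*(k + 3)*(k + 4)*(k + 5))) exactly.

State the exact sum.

Σ = -13/1540

Step 1: r(k) = (k + 2)*(2*k - 3)/((k + 6)*(2*k - 5)).
Factor: A=k + 2; B=k + 6; C=k - 5/2.
Set up (k + 2)·f(k+1) − (k + 5)·f(k) − (k - 5/2) = 0.
Degrees (1,1,1) ⇒ d ≤ 3.
Solving with deg f ≤ 3: f(k) = -k*(k**2 + 9*k + 50)/48.
Then R = B(k−1)f/C = -k*(k + 5)*(k**2 + 9*k + 50)/(24*(2*k - 5)), so s_k = R(k)·t_k = k*(k**2 + 9*k + 50)/(12*(k + 2)*(k + 3)*(k + 4)).
Δs = 2*(5 - 2*k)/(k**4 + 14*k**3 + 71*k**2 + 154*k + 120), as required.
Σ_(k=3)^(7) t_k = s_(8) − s_(3) = 31/330 − (43/420) = -13/1540.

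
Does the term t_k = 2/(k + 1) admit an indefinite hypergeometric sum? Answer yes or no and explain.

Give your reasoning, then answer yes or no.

r(k) = (k + 1)/(k + 2) after simplifying.
So A=k + 1 and B=k + 2, with C=1.
Solve (k + 1)·f(k+1) − (k + 1)·f(k) = 1.
d = 0 from the (1,1,0) case.
Write f(k) = c0. Then LHS − RHS = -1, requiring -1 = 0: contradictory. No certificate.

No; the coefficient equations for f are inconsistent.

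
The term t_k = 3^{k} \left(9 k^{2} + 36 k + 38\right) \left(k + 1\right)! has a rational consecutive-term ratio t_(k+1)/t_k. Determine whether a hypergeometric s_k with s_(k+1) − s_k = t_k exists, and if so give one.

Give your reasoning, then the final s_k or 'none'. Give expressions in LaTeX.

Ratio r(k) = 3*(9*k**3 + 72*k**2 + 191*k + 166)/(9*k**2 + 36*k + 38).
Normal form (A,B,C) = (3*k + 6, 1, k**2 + 4*k + 38/9).
Key eq: (3*k + 6)·f(k+1) = (1)·f(k) + (k**2 + 4*k + 38/9).
Bound: deg f ≤ 1.
Solve for f: f(k) = (3*k + 4)/9 (degree 1 ≤ 1).
Then R = B(k−1)f/C = (3*k + 4)/(9*k**2 + 36*k + 38), so s_k = R(k)·t_k = 3**k*(3*k + 4)*factorial(k + 1).
Check: Δs_k = 3**k*(9*k**2 + 36*k + 38)*factorial(k + 1). ✓

s_k = 3^{k} \left(3 k + 4\right) \left(k + 1\right)!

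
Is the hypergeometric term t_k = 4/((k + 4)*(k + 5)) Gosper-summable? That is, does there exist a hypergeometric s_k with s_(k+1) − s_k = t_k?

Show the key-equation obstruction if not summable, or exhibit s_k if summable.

Yes. s_k = k/(k + 4).

Ratio r(k) = (k + 4)/(k + 6).
Take A(k)=k + 4, B(k)=k + 6, C(k)=1.
Key eq: (k + 4)·f(k+1) = (k + 5)·f(k) + (1).
Degrees (1,1,0) ⇒ d ≤ 1.
Match coefficients ⇒ f(k) = k/4.
Get s_k = R·t_k = k/(k + 4) with R(k) = B(k−1)f(k)/C(k) = k*(k + 5)/4.
Check: Δs_k = 4/(k**2 + 9*k + 20). ✓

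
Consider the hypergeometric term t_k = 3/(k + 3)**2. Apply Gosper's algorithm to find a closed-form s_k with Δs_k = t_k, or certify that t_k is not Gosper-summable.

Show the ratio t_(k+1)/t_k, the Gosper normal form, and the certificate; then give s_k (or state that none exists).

none — t_k is not Gosper-summable

The ratio is (k + 3)**2/(k + 4)**2.
Normal form (A,B,C) = (k**2 + 6*k + 9, k**2 + 8*k + 16, 1).
Solve (k**2 + 6*k + 9)·f(k+1) − (k**2 + 6*k + 9)·f(k) = 1.
d = 0 from the (2,2,0) case.
Put f(k) = c0: A·f(k+1) − B(k−1)·f(k) − C = -1; need -1 = 0 — inconsistent ⇒ no f, not summable.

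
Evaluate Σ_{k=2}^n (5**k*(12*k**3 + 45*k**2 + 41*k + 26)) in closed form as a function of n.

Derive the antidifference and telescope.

t_(k+1)/t_k = 5*(12*k**3 + 81*k**2 + 167*k + 124)/(12*k**3 + 45*k**2 + 41*k + 26).
Factor: A=5; B=1; C=k**3 + 15*k**2/4 + 41*k/12 + 13/6.
Solve (5)·f(k+1) − (1)·f(k) = k**3 + 15*k**2/4 + 41*k/12 + 13/6.
Degrees (0,0,3) ⇒ d ≤ 3.
Solve for f: f(k) = (3*k**3 - k + 4)/12 (degree 3 ≤ 3).
Get s_k = R·t_k = 5**k*(3*k**3 - k + 4) with R(k) = B(k−1)f(k)/C(k) = (3*k**3 - k + 4)/(12*k**3 + 45*k**2 + 41*k + 26).
Δs = 5**k*(12*k**3 + 45*k**2 + 41*k + 26), as required.
Σ_(k=2)^n t_k = s_(n+1) − s_(2) = (5**(n + 1)*(3*n**3 + 9*n**2 + 8*n + 6)) − (650), i.e. 15*5**n*n**3 + 45*5**n*n**2 + 40*5**n*n + 30*5**n - 650.

S(n) = 15*5**n*n**3 + 45*5**n*n**2 + 40*5**n*n + 30*5**n - 650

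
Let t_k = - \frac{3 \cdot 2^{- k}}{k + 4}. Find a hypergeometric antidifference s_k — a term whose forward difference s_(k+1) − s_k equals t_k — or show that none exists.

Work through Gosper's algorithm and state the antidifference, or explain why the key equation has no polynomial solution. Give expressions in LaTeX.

The ratio is (k + 4)/(2*(k + 5)).
Take A(k)=k/2 + 2, B(k)=k + 5, C(k)=1.
f must satisfy (k/2 + 2)·f(k+1) − (k + 4)·f(k) = 1.
From deg A=1, deg B=1, deg C=0: d=-1.
Bound -1 < 0, so the key equation has no polynomial solution.

none — t_k is not Gosper-summable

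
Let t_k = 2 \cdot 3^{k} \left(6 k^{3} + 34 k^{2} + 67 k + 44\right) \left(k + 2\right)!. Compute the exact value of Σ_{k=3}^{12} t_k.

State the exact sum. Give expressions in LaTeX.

Σ = 1521944384631390558000

Ratio r(k) = 3*(6*k**4 + 70*k**3 + 309*k**2 + 610*k + 453)/(6*k**3 + 34*k**2 + 67*k + 44).
Factor: A=3*k + 9; B=1; C=k**3 + 17*k**2/3 + 67*k/6 + 22/3.
Solve (3*k + 9)·f(k+1) − (1)·f(k) = k**3 + 17*k**2/3 + 67*k/6 + 22/3.
From deg A=1, deg B=0, deg C=3: d=2.
A polynomial solution: f(k) = (2*k**2 + 2*k + 1)/6.
Then R = B(k−1)f/C = (2*k**2 + 2*k + 1)/(6*k**3 + 34*k**2 + 67*k + 44), so s_k = R(k)·t_k = 2*3**k*(2*k**2 + 2*k + 1)*factorial(k + 2).
s_(k+1) − s_k = 2*3**k*(6*k**3 + 34*k**2 + 67*k + 44)*factorial(k + 2) = t_k.
Telescoping: Σ = s_(13) − s_(3) = 1521944384631390720000 − (162000) = 1521944384631390558000.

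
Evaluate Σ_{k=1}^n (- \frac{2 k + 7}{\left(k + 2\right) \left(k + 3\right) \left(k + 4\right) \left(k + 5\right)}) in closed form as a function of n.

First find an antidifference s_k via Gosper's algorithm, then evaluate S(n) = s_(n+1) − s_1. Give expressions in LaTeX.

S(n) = \frac{n \left(- n - 8\right)}{15 \left(n^{2} + 8 n + 15\right)}

t_(k+1)/t_k = (k + 2)*(2*k + 9)/((k + 6)*(2*k + 7)).
So A=k + 2 and B=k + 6, with C=k + 7/2.
Set up (k + 2)·f(k+1) − (k + 5)·f(k) − (k + 7/2) = 0.
From deg A=1, deg B=1, deg C=1: d=3.
Solve for f: f(k) = k*(k + 3)*(k + 6)/16 (degree 3 ≤ 3).
Get s_k = R·t_k = k*(-k - 6)/(8*(k**2 + 6*k + 8)) with R(k) = B(k−1)f(k)/C(k) = k*(k + 3)*(k + 5)*(k + 6)/(8*(2*k + 7)).
Δs = (-2*k - 7)/(k**4 + 14*k**3 + 71*k**2 + 154*k + 120), as required.
Σ_(k=1)^n t_k = s_(n+1) − s_(1) = ((-n**2 - 8*n - 7)/(8*(n**2 + 8*n + 15))) − (-7/120), i.e. n*(-n - 8)/(15*(n**2 + 8*n + 15)).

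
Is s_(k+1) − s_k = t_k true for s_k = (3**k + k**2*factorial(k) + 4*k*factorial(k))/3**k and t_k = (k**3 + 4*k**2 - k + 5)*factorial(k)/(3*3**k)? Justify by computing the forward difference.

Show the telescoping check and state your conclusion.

Valid: the claim telescopes to t_k.

s_(k+1) = (3*3**k + k**3*factorial(k) + 7*k**2*factorial(k) + 11*k*factorial(k) + 5*factorial(k))/(3*3**k)
s_(k+1) − s_k = (k**3 + 4*k**2 - k + 5)*factorial(k)/(3*3**k)
(s_(k+1) − s_k) − t_k = 0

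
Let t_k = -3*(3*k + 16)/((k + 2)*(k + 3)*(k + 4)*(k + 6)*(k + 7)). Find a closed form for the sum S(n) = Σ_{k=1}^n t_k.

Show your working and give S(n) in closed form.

Ratio r(k) = (k + 2)*(k + 6)*(3*k + 19)/((k + 5)*(k + 8)*(3*k + 16)).
Take A(k)=k + 2, B(k)=k + 8, C(k)=k**2 + 31*k/3 + 80/3.
Key eq: (k + 2)·f(k+1) = (k + 7)·f(k) + (k**2 + 31*k/3 + 80/3).
Bound: deg f ≤ 5.
Solving with deg f ≤ 5: f(k) = k*(k + 4)*(k + 5)*(k**2 + 11*k + 36)/108.
R(k) = B(k−1)·f(k)/C(k) = k*(k + 4)*(k + 7)*(k**2 + 11*k + 36)/(36*(3*k + 16)); s_k = R·t_k = k*(-k**2 - 11*k - 36)/(12*(k**3 + 11*k**2 + 36*k + 36)).
Check: Δs_k = 3*(-3*k - 16)/(k**5 + 22*k**4 + 185*k**3 + 740*k**2 + 1404*k + 1008). ✓
Telescope: S(n) = s_(n+1) − s_(1) = (-n**3 - 14*n**2 - 61*n - 48)/(12*(n**3 + 14*n**2 + 61*n + 84)) − (-1/21) = n*(-n**2 - 14*n - 61)/(28*(n**3 + 14*n**2 + 61*n + 84)).

S(n) = n*(-n**2 - 14*n - 61)/(28*(n**3 + 14*n**2 + 61*n + 84))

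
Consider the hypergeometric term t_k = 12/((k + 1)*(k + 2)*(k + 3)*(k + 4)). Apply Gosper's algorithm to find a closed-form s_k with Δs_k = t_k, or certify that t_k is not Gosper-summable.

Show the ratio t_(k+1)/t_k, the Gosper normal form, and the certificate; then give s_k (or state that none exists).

s_k = 2*k*(k**2 + 6*k + 11)/(3*(k + 1)*(k + 2)*(k + 3))

Compute t_(k+1)/t_k: get (k + 1)/(k + 5).
Take A(k)=k + 1, B(k)=k + 5, C(k)=1.
f must satisfy (k + 1)·f(k+1) − (k + 4)·f(k) = 1.
Bound: deg f ≤ 3.
Solving with deg f ≤ 3: f(k) = k*(k**2 + 6*k + 11)/18.
Then R = B(k−1)f/C = k*(k + 4)*(k**2 + 6*k + 11)/18, so s_k = R(k)·t_k = 2*k*(k**2 + 6*k + 11)/(3*(k + 1)*(k + 2)*(k + 3)).
s_(k+1) − s_k = 12/(k**4 + 10*k**3 + 35*k**2 + 50*k + 24) = t_k.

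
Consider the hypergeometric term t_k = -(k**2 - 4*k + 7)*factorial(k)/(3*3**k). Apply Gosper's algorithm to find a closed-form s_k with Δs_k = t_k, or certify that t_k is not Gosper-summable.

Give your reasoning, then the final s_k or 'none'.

s_k = -(k - 3)*factorial(k)/3**k

r(k) = (k**3 - k**2 + 2*k + 4)/(3*(k**2 - 4*k + 7)) after simplifying.
Take A(k)=k/3 + 1/3, B(k)=1, C(k)=k**2 - 4*k + 7.
Need (k/3 + 1/3)·f(k+1) − (1)·f(k) = k**2 - 4*k + 7.
Bound: deg f ≤ 1.
Solving with deg f ≤ 1: f(k) = 3*(k - 3).
Certificate R = B(k−1)f/C = 3*(k - 3)/(k**2 - 4*k + 7) gives s_k = -(k - 3)*factorial(k)/3**k.
Δs = -(k**2 - 4*k + 7)*factorial(k)/(3*3**k), as required.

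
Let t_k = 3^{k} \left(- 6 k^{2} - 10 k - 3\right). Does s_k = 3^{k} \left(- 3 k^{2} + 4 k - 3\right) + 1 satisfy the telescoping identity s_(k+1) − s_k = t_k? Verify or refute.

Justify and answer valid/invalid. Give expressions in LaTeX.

valid; difference matches t_k

s_(k+1) = 3**(k + 1)*(4*k - 3*(k + 1)**2 + 1) + 1
s_(k+1) − s_k = 3**k*(-6*k**2 - 10*k - 3)
(s_(k+1) − s_k) − t_k = 0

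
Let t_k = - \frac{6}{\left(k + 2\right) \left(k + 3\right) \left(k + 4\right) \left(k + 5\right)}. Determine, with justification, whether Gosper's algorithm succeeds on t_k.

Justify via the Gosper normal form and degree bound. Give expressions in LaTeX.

Yes. s_k = \frac{k \left(- k^{2} - 9 k - 26\right)}{12 \left(k + 2\right) \left(k + 3\right) \left(k + 4\right)}.

Step 1: r(k) = (k + 2)/(k + 6).
Normal form (A,B,C) = (k + 2, k + 6, 1).
Key eq: (k + 2)·f(k+1) = (k + 5)·f(k) + (1).
deg f ≤ 3 (via 1,1,0).
Match coefficients ⇒ f(k) = k*(k**2 + 9*k + 26)/72.
Get s_k = R·t_k = k*(-k**2 - 9*k - 26)/(12*(k + 2)*(k + 3)*(k + 4)) with R(k) = B(k−1)f(k)/C(k) = k*(k + 5)*(k**2 + 9*k + 26)/72.
s_(k+1) − s_k = -6/(k**4 + 14*k**3 + 71*k**2 + 154*k + 120) = t_k.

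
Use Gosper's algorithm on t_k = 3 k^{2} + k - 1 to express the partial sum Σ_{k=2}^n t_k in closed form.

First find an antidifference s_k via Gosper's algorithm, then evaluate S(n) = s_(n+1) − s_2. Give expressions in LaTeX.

S(n) = n^{3} + 2 n^{2} - 3

t_(k+1)/t_k = (k + 3*(k + 1)**2)/(3*k**2 + k - 1).
Normal form (A,B,C) = (1, 1, k**2 + k/3 - 1/3).
Set up (1)·f(k+1) − (1)·f(k) − (k**2 + k/3 - 1/3) = 0.
deg f ≤ 3 (via 0,0,2).
Solve for f: f(k) = k*(k**2 - k - 1)/3 (degree 3 ≤ 3).
Certificate R = B(k−1)f/C = k*(k**2 - k - 1)/(3*k**2 + k - 1) gives s_k = k*(k**2 - k - 1).
Check: Δs_k = 3*k**2 + k - 1. ✓
s_(n+1) = n**3 + 2*n**2 - 1 and s_(2) = 2, so S(n) = n**3 + 2*n**2 - 3.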